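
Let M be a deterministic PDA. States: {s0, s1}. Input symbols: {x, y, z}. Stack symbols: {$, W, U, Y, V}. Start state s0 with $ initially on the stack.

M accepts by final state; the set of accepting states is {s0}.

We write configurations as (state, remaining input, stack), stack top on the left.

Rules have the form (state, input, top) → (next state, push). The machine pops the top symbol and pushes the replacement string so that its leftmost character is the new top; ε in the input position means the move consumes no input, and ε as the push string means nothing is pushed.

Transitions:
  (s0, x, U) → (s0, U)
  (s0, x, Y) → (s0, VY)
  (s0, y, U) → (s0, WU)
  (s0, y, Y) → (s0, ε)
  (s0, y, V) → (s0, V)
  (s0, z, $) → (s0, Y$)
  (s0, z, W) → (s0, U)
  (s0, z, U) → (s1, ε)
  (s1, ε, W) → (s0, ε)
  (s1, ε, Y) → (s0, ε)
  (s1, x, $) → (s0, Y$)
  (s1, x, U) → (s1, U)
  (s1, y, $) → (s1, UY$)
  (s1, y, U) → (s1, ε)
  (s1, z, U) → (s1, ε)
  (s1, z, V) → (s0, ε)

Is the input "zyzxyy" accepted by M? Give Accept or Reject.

(s0, zyzxyy, $) ⊢ (s0, yzxyy, Y$) ⊢ (s0, zxyy, $) ⊢ (s0, xyy, Y$) ⊢ (s0, yy, VY$) ⊢ (s0, y, VY$) ⊢ (s0, ε, VY$)
All input consumed; state s0 ∈ F.

Accept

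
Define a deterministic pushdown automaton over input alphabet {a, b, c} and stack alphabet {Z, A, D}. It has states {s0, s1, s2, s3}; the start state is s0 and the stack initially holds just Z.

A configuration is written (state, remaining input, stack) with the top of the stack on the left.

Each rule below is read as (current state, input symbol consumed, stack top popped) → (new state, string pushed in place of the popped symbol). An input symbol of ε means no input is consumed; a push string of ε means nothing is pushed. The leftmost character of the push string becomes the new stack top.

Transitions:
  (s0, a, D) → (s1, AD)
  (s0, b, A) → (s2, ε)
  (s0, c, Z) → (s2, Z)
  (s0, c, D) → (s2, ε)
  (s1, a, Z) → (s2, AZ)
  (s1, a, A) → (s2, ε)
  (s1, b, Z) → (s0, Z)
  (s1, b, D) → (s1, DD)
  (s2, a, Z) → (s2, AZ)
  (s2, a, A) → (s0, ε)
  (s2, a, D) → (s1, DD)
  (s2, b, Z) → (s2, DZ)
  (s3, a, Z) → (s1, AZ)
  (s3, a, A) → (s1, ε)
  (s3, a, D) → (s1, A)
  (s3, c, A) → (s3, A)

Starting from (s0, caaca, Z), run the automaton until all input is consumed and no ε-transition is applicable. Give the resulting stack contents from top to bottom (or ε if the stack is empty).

AZ

(s0, caaca, Z)
  read c, top Z: go to s2, push Z → (s2, aaca, Z)
  read a, top Z: go to s2, push AZ → (s2, aca, AZ)
  read a, top A: go to s0, push ε → (s0, ca, Z)
  read c, top Z: go to s2, push Z → (s2, a, Z)
  read a, top Z: go to s2, push AZ → (s2, ε, AZ)
All input consumed in state s2 with stack AZ.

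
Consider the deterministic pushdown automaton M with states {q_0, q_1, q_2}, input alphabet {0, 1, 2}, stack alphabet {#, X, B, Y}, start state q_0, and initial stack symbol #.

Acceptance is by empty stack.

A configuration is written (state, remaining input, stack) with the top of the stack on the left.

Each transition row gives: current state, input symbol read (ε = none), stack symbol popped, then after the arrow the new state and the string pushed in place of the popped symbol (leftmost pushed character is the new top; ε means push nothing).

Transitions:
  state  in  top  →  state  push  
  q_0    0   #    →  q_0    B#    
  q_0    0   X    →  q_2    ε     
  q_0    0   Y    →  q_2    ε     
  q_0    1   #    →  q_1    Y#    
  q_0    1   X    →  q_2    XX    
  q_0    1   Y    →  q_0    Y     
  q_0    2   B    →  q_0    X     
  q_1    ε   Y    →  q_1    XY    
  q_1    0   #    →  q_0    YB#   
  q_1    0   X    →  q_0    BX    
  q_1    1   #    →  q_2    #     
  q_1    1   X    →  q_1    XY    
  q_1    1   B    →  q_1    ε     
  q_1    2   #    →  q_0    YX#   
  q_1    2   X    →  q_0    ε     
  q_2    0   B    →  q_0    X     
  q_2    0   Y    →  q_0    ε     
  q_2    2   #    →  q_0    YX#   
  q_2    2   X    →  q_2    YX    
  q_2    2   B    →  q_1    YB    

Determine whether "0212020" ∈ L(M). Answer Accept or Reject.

Reject

(q_0, 0212020, #)
  read 0, top #: go to q_0, push B# → (q_0, 212020, B#)
  read 2, top B: go to q_0, push X → (q_0, 12020, X#)
  read 1, top X: go to q_2, push XX → (q_2, 2020, XX#)
  read 2, top X: go to q_2, push YX → (q_2, 020, YXX#)
  read 0, top Y: go to q_0, push ε → (q_0, 20, XX#)
No transition applies at (q_0, 20, XX#); input not fully consumed.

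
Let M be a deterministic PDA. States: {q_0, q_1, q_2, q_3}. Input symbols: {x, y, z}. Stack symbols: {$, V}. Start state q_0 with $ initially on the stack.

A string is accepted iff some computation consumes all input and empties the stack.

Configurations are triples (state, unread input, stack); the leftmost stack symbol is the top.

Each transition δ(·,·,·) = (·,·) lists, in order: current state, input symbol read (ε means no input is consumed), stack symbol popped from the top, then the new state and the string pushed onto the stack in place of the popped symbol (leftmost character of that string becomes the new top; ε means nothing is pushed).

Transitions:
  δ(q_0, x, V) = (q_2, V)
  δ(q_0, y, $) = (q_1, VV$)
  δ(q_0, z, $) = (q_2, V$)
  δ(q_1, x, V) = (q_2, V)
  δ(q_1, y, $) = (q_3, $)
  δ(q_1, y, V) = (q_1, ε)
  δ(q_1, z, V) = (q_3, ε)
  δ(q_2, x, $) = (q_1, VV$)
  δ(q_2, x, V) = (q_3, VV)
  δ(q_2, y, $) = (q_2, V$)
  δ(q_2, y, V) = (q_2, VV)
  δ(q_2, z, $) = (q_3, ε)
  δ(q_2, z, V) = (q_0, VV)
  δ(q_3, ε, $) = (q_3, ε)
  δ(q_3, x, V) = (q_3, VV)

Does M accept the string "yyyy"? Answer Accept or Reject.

Accept

(q_0, yyyy, $)
  read y, top $: go to q_1, push VV$ → (q_1, yyy, VV$)
  read y, top V: go to q_1, push ε → (q_1, yy, V$)
  read y, top V: go to q_1, push ε → (q_1, y, $)
  read y, top $: go to q_3, push $ → (q_3, ε, $)
  ε-move, top $: go to q_3, push ε → (q_3, ε, ε)
All input consumed and the stack is empty.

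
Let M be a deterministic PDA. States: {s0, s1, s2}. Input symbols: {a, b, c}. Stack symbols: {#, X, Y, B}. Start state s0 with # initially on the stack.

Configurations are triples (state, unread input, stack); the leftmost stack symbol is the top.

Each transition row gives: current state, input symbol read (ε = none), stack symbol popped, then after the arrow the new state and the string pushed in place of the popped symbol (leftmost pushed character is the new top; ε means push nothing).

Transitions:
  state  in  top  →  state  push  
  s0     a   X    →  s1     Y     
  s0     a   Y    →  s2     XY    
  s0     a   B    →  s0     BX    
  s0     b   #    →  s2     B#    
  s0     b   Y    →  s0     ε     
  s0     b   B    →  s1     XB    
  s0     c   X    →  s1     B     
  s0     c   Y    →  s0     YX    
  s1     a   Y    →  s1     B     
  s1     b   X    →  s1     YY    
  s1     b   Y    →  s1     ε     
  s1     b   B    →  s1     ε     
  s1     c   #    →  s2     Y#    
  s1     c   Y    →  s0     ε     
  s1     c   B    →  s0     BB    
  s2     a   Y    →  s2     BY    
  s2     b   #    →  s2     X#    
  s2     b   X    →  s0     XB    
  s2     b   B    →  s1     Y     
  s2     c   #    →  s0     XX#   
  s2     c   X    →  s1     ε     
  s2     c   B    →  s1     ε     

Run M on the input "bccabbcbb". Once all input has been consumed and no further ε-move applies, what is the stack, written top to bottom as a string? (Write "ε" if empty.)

Y#

(s0, bccabbcbb, #) ⊢ (s2, ccabbcbb, B#) ⊢ (s1, cabbcbb, #) ⊢ (s2, abbcbb, Y#) ⊢ (s2, bbcbb, BY#) ⊢ (s1, bcbb, YY#) ⊢ (s1, cbb, Y#) ⊢ (s0, bb, #) ⊢ (s2, b, B#) ⊢ (s1, ε, Y#)
All input consumed in state s1 with stack Y#.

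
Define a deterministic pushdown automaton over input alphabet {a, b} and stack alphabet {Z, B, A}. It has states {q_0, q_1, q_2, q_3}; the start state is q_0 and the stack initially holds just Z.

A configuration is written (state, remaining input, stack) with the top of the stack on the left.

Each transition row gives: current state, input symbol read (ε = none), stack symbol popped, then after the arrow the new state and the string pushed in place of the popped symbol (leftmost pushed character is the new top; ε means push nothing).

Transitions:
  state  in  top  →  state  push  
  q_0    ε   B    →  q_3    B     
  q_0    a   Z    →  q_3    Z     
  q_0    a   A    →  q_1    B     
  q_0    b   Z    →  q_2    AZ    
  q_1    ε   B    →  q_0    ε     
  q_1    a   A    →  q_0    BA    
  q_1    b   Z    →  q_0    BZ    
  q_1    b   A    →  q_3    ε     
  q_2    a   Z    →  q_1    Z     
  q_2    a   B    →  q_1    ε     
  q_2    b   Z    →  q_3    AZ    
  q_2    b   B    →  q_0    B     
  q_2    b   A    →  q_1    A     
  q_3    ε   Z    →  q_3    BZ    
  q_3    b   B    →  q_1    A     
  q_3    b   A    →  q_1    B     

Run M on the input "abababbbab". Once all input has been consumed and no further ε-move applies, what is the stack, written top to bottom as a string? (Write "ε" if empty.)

(q_0, abababbbab, Z)
  read a, top Z: go to q_3, push Z → (q_3, bababbbab, Z)
  ε-move, top Z: go to q_3, push BZ → (q_3, bababbbab, BZ)
  read b, top B: go to q_1, push A → (q_1, ababbbab, AZ)
  read a, top A: go to q_0, push BA → (q_0, babbbab, BAZ)
  ε-move, top B: go to q_3, push B → (q_3, babbbab, BAZ)
  read b, top B: go to q_1, push A → (q_1, abbbab, AAZ)
  read a, top A: go to q_0, push BA → (q_0, bbbab, BAAZ)
  ε-move, top B: go to q_3, push B → (q_3, bbbab, BAAZ)
  read b, top B: go to q_1, push A → (q_1, bbab, AAAZ)
  read b, top A: go to q_3, push ε → (q_3, bab, AAZ)
  read b, top A: go to q_1, push B → (q_1, ab, BAZ)
  ε-move, top B: go to q_0, push ε → (q_0, ab, AZ)
  read a, top A: go to q_1, push B → (q_1, b, BZ)
  ε-move, top B: go to q_0, push ε → (q_0, b, Z)
  read b, top Z: go to q_2, push AZ → (q_2, ε, AZ)
All input consumed in state q_2 with stack AZ.

AZ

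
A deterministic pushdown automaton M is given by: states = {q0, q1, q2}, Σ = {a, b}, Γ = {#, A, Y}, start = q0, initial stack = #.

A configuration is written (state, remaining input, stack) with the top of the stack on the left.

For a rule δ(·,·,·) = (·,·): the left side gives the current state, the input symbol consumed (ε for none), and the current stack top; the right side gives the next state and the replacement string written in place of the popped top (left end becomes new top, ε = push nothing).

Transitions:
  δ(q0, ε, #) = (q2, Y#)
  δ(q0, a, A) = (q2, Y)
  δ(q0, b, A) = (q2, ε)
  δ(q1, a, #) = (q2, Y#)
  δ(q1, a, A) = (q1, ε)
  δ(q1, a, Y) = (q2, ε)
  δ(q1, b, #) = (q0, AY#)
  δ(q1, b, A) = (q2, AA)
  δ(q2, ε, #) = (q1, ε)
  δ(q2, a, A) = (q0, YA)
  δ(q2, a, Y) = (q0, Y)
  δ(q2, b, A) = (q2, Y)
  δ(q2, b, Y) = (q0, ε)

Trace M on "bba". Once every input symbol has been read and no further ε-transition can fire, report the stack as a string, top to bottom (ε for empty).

Y#

(q0, bba, #) ⊢ (q2, bba, Y#) ⊢ (q0, ba, #) ⊢ (q2, ba, Y#) ⊢ (q0, a, #) ⊢ (q2, a, Y#) ⊢ (q0, ε, Y#)
All input consumed in state q0 with stack Y#.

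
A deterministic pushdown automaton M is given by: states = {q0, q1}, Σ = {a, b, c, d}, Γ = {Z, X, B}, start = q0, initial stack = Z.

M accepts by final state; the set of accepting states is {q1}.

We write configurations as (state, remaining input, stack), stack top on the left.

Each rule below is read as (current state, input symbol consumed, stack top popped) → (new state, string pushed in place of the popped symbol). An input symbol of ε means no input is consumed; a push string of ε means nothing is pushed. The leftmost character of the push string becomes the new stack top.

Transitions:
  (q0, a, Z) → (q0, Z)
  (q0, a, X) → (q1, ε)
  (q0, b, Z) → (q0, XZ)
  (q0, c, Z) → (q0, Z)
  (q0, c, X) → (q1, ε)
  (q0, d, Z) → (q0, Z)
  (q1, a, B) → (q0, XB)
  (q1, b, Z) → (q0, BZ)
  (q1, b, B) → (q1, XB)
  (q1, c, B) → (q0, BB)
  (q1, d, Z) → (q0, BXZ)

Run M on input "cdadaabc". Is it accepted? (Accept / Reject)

Accept

(q0, cdadaabc, Z)
  read c, top Z: go to q0, push Z → (q0, dadaabc, Z)
  read d, top Z: go to q0, push Z → (q0, adaabc, Z)
  read a, top Z: go to q0, push Z → (q0, daabc, Z)
  read d, top Z: go to q0, push Z → (q0, aabc, Z)
  read a, top Z: go to q0, push Z → (q0, abc, Z)
  read a, top Z: go to q0, push Z → (q0, bc, Z)
  read b, top Z: go to q0, push XZ → (q0, c, XZ)
  read c, top X: go to q1, push ε → (q1, ε, Z)
All input consumed; state q1 ∈ F.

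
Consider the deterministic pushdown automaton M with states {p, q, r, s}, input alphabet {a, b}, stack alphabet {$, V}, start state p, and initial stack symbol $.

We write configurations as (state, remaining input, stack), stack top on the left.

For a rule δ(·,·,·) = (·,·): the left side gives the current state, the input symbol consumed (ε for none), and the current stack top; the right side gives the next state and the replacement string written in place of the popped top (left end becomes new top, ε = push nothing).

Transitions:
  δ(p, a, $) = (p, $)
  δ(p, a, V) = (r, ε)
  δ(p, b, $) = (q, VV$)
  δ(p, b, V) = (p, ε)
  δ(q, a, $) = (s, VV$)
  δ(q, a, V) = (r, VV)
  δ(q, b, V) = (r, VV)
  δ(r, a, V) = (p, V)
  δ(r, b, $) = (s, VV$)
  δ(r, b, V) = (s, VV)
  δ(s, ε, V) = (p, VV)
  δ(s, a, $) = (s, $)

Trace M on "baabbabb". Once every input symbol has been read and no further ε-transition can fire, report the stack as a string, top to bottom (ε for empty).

(p, baabbabb, $) ⊢ (q, aabbabb, VV$) ⊢ (r, abbabb, VVV$) ⊢ (p, bbabb, VVV$) ⊢ (p, babb, VV$) ⊢ (p, abb, V$) ⊢ (r, bb, $) ⊢ (s, b, VV$) ⊢ (p, b, VVV$) ⊢ (p, ε, VV$)
All input consumed in state p with stack VV$.

VV$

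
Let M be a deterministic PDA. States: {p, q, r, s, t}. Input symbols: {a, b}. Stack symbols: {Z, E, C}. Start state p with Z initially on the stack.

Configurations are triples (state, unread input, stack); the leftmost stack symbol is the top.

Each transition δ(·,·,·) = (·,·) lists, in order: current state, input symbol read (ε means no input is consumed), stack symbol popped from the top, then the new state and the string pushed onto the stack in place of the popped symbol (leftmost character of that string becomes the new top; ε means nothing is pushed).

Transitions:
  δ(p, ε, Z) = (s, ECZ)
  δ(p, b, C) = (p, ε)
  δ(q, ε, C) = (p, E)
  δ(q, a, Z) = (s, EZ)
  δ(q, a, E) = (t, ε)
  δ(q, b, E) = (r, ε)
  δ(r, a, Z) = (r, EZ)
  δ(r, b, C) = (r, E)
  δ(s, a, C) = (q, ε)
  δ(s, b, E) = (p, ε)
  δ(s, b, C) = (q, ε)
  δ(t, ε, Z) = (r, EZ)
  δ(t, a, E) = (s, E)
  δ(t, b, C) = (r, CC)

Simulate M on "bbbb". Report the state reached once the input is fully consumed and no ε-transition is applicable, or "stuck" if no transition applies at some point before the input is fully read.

s

(p, bbbb, Z)
  ε-move, top Z: go to s, push ECZ → (s, bbbb, ECZ)
  read b, top E: go to p, push ε → (p, bbb, CZ)
  read b, top C: go to p, push ε → (p, bb, Z)
  ε-move, top Z: go to s, push ECZ → (s, bb, ECZ)
  read b, top E: go to p, push ε → (p, b, CZ)
  read b, top C: go to p, push ε → (p, ε, Z)
  ε-move, top Z: go to s, push ECZ → (s, ε, ECZ)
All input consumed; M is in state s.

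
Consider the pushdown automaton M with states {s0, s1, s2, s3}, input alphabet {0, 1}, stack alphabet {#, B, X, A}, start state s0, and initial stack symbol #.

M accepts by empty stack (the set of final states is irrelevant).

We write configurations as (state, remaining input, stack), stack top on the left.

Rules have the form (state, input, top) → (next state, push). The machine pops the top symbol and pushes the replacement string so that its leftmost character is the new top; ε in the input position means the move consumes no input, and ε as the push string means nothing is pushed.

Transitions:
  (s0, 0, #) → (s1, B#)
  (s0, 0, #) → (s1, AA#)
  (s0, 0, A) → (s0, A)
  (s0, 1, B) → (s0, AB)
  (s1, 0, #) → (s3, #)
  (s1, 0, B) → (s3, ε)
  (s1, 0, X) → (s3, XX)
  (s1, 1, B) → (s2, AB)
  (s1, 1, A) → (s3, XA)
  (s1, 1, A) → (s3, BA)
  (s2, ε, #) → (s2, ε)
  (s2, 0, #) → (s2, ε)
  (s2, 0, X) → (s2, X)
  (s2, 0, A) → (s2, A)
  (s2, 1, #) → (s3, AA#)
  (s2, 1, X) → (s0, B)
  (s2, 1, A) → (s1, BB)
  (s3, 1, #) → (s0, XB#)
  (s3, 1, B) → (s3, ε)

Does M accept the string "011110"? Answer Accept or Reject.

Reject

No computation consumes all input and empties the stack.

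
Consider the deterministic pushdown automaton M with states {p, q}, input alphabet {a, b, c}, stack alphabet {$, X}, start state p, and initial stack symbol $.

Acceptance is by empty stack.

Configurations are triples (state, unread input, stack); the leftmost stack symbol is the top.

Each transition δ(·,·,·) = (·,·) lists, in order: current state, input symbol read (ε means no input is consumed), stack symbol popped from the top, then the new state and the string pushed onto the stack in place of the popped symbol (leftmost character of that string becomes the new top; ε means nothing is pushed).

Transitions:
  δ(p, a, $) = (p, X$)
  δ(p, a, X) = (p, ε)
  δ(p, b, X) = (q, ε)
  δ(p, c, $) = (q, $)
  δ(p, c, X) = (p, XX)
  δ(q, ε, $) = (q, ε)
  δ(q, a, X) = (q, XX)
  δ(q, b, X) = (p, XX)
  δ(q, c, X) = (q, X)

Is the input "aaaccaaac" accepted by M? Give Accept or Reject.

Accept

(p, aaaccaaac, $) ⊢ (p, aaccaaac, X$) ⊢ (p, accaaac, $) ⊢ (p, ccaaac, X$) ⊢ (p, caaac, XX$) ⊢ (p, aaac, XXX$) ⊢ (p, aac, XX$) ⊢ (p, ac, X$) ⊢ (p, c, $) ⊢ (q, ε, $) ⊢ (q, ε, ε)
All input consumed and the stack is empty.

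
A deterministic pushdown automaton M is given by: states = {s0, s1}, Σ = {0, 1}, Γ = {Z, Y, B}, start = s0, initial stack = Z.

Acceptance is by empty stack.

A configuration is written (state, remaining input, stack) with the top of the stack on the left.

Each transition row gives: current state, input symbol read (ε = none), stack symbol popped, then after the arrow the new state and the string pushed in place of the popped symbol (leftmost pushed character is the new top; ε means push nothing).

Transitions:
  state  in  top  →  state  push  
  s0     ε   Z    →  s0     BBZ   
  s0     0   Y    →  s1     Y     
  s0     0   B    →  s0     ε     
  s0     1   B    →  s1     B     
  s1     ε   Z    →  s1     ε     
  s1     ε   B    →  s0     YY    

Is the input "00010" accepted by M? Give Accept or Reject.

(s0, 00010, Z)
  ε-move, top Z: go to s0, push BBZ → (s0, 00010, BBZ)
  read 0, top B: go to s0, push ε → (s0, 0010, BZ)
  read 0, top B: go to s0, push ε → (s0, 010, Z)
  ε-move, top Z: go to s0, push BBZ → (s0, 010, BBZ)
  read 0, top B: go to s0, push ε → (s0, 10, BZ)
  read 1, top B: go to s1, push B → (s1, 0, BZ)
  ε-move, top B: go to s0, push YY → (s0, 0, YYZ)
  read 0, top Y: go to s1, push Y → (s1, ε, YYZ)
All input consumed; stack is YYZ, not empty, and no further ε-move applies.

Reject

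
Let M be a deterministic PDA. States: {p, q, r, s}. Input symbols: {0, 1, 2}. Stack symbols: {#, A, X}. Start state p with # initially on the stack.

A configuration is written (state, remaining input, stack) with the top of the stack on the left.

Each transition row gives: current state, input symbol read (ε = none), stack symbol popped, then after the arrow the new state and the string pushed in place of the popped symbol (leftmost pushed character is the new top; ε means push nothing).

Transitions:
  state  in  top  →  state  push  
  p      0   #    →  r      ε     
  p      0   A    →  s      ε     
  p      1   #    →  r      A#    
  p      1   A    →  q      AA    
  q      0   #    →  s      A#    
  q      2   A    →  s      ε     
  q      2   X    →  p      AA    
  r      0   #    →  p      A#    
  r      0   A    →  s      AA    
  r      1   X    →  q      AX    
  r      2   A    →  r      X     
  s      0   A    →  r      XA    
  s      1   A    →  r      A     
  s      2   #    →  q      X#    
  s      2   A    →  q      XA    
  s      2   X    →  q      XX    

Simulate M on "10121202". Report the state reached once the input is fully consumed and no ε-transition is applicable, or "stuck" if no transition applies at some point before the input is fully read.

stuck

(p, 10121202, #)
  read 1, top #: go to r, push A# → (r, 0121202, A#)
  read 0, top A: go to s, push AA → (s, 121202, AA#)
  read 1, top A: go to r, push A → (r, 21202, AA#)
  read 2, top A: go to r, push X → (r, 1202, XA#)
  read 1, top X: go to q, push AX → (q, 202, AXA#)
  read 2, top A: go to s, push ε → (s, 02, XA#)
No transition for (s, 0, top X); M blocks with input 02 remaining.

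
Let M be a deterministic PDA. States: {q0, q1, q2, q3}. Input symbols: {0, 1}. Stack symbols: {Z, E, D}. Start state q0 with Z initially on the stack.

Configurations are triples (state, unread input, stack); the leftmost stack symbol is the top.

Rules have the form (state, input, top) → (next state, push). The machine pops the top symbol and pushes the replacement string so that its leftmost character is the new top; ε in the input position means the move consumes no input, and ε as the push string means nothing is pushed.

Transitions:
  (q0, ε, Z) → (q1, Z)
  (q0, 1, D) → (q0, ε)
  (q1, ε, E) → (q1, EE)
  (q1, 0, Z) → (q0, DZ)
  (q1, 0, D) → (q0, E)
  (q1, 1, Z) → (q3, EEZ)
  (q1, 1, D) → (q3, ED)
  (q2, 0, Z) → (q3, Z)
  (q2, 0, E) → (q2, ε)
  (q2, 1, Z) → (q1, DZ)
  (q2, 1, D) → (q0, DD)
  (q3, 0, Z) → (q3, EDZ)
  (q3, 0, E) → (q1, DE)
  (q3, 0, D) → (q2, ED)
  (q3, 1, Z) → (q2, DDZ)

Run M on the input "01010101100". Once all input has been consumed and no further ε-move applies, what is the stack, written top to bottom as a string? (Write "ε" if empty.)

(q0, 01010101100, Z) ⊢ (q1, 01010101100, Z) ⊢ (q0, 1010101100, DZ) ⊢ (q0, 010101100, Z) ⊢ (q1, 010101100, Z) ⊢ (q0, 10101100, DZ) ⊢ (q0, 0101100, Z) ⊢ (q1, 0101100, Z) ⊢ (q0, 101100, DZ) ⊢ (q0, 01100, Z) ⊢ (q1, 01100, Z) ⊢ (q0, 1100, DZ) ⊢ (q0, 100, Z) ⊢ (q1, 100, Z) ⊢ (q3, 00, EEZ) ⊢ (q1, 0, DEEZ) ⊢ (q0, ε, EEEZ)
All input consumed in state q0 with stack EEEZ.

EEEZ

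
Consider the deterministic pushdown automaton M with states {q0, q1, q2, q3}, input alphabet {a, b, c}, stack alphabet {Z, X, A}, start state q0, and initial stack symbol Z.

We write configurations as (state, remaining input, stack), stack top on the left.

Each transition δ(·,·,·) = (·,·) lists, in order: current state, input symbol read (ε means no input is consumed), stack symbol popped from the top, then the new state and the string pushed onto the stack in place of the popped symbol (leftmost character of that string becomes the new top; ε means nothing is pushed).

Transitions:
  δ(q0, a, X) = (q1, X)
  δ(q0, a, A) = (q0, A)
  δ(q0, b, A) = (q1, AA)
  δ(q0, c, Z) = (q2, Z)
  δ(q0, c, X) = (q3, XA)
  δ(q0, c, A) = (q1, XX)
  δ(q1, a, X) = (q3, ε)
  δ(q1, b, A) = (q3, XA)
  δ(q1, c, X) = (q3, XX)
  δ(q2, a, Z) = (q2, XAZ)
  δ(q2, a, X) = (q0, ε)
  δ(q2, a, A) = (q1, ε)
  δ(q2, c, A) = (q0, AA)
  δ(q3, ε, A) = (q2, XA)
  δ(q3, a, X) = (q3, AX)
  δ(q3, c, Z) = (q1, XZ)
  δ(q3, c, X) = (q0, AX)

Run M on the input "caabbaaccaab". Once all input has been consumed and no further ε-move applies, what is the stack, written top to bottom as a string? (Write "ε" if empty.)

AAXXXXAAZ

(q0, caabbaaccaab, Z)
  read c, top Z: go to q2, push Z → (q2, aabbaaccaab, Z)
  read a, top Z: go to q2, push XAZ → (q2, abbaaccaab, XAZ)
  read a, top X: go to q0, push ε → (q0, bbaaccaab, AZ)
  read b, top A: go to q1, push AA → (q1, baaccaab, AAZ)
  read b, top A: go to q3, push XA → (q3, aaccaab, XAAZ)
  read a, top X: go to q3, push AX → (q3, accaab, AXAAZ)
  ε-move, top A: go to q2, push XA → (q2, accaab, XAXAAZ)
  read a, top X: go to q0, push ε → (q0, ccaab, AXAAZ)
  read c, top A: go to q1, push XX → (q1, caab, XXXAAZ)
  read c, top X: go to q3, push XX → (q3, aab, XXXXAAZ)
  read a, top X: go to q3, push AX → (q3, ab, AXXXXAAZ)
  ε-move, top A: go to q2, push XA → (q2, ab, XAXXXXAAZ)
  read a, top X: go to q0, push ε → (q0, b, AXXXXAAZ)
  read b, top A: go to q1, push AA → (q1, ε, AAXXXXAAZ)
All input consumed in state q1 with stack AAXXXXAAZ.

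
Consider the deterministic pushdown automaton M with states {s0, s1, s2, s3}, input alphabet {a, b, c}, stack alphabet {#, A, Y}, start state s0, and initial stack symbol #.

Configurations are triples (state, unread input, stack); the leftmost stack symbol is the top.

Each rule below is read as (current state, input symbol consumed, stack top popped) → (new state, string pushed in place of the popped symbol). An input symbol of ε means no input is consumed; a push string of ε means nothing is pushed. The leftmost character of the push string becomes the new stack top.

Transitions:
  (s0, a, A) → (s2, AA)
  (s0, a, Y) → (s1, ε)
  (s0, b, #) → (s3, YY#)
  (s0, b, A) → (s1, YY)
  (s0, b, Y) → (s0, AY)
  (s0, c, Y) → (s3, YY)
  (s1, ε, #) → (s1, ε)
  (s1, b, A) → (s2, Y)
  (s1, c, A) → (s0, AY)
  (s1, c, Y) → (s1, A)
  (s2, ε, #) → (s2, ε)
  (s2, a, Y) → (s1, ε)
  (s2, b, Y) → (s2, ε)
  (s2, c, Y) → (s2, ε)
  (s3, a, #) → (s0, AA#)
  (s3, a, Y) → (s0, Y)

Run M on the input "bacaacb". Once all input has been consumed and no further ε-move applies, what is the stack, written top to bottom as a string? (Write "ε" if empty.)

YY#

(s0, bacaacb, #)
  read b, top #: go to s3, push YY# → (s3, acaacb, YY#)
  read a, top Y: go to s0, push Y → (s0, caacb, YY#)
  read c, top Y: go to s3, push YY → (s3, aacb, YYY#)
  read a, top Y: go to s0, push Y → (s0, acb, YYY#)
  read a, top Y: go to s1, push ε → (s1, cb, YY#)
  read c, top Y: go to s1, push A → (s1, b, AY#)
  read b, top A: go to s2, push Y → (s2, ε, YY#)
All input consumed in state s2 with stack YY#.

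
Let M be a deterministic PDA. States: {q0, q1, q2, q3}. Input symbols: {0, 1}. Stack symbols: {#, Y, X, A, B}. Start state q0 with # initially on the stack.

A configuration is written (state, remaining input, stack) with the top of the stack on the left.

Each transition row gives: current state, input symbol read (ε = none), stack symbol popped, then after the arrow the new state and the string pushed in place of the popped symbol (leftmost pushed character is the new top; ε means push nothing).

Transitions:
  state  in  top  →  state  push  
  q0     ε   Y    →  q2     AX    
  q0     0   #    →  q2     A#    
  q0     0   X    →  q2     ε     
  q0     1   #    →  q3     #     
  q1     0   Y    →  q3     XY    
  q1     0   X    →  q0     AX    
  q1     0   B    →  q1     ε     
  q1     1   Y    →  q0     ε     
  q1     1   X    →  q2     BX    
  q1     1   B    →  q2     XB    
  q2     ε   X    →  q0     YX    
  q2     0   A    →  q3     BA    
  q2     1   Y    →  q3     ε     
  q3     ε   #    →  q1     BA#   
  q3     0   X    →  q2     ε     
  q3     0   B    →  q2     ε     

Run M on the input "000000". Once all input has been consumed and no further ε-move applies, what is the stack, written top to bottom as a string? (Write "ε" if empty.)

BA#

(q0, 000000, #) ⊢ (q2, 00000, A#) ⊢ (q3, 0000, BA#) ⊢ (q2, 000, A#) ⊢ (q3, 00, BA#) ⊢ (q2, 0, A#) ⊢ (q3, ε, BA#)
All input consumed in state q3 with stack BA#.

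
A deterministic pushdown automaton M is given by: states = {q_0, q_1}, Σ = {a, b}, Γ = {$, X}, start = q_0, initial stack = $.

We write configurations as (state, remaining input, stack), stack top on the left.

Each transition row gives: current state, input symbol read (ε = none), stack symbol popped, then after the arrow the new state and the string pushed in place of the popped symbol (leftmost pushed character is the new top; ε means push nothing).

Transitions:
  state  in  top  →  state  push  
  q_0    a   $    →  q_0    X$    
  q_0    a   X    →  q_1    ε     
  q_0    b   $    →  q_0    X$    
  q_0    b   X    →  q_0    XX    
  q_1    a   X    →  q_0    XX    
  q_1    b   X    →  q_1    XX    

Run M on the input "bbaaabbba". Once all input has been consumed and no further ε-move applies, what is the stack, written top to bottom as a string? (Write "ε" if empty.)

(q_0, bbaaabbba, $)
  read b, top $: go to q_0, push X$ → (q_0, baaabbba, X$)
  read b, top X: go to q_0, push XX → (q_0, aaabbba, XX$)
  read a, top X: go to q_1, push ε → (q_1, aabbba, X$)
  read a, top X: go to q_0, push XX → (q_0, abbba, XX$)
  read a, top X: go to q_1, push ε → (q_1, bbba, X$)
  read b, top X: go to q_1, push XX → (q_1, bba, XX$)
  read b, top X: go to q_1, push XX → (q_1, ba, XXX$)
  read b, top X: go to q_1, push XX → (q_1, a, XXXX$)
  read a, top X: go to q_0, push XX → (q_0, ε, XXXXX$)
All input consumed in state q_0 with stack XXXXX$.

XXXXX$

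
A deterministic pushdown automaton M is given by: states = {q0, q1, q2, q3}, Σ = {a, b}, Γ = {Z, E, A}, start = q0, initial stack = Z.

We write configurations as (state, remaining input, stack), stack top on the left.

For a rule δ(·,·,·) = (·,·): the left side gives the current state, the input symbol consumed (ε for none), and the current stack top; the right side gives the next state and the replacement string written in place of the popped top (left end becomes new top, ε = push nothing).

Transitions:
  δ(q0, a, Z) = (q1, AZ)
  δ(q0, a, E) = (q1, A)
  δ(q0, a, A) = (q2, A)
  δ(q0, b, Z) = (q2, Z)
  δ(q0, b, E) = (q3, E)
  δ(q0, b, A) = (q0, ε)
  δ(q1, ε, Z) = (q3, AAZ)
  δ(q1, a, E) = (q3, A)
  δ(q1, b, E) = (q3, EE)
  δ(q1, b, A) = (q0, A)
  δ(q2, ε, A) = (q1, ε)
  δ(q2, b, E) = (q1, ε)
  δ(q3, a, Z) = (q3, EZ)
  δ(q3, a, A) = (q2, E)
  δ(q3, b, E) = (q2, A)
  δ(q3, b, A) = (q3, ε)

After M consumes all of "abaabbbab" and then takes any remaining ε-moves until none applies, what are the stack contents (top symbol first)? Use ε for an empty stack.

(q0, abaabbbab, Z)
  read a, top Z: go to q1, push AZ → (q1, baabbbab, AZ)
  read b, top A: go to q0, push A → (q0, aabbbab, AZ)
  read a, top A: go to q2, push A → (q2, abbbab, AZ)
  ε-move, top A: go to q1, push ε → (q1, abbbab, Z)
  ε-move, top Z: go to q3, push AAZ → (q3, abbbab, AAZ)
  read a, top A: go to q2, push E → (q2, bbbab, EAZ)
  read b, top E: go to q1, push ε → (q1, bbab, AZ)
  read b, top A: go to q0, push A → (q0, bab, AZ)
  read b, top A: go to q0, push ε → (q0, ab, Z)
  read a, top Z: go to q1, push AZ → (q1, b, AZ)
  read b, top A: go to q0, push A → (q0, ε, AZ)
All input consumed in state q0 with stack AZ.

AZ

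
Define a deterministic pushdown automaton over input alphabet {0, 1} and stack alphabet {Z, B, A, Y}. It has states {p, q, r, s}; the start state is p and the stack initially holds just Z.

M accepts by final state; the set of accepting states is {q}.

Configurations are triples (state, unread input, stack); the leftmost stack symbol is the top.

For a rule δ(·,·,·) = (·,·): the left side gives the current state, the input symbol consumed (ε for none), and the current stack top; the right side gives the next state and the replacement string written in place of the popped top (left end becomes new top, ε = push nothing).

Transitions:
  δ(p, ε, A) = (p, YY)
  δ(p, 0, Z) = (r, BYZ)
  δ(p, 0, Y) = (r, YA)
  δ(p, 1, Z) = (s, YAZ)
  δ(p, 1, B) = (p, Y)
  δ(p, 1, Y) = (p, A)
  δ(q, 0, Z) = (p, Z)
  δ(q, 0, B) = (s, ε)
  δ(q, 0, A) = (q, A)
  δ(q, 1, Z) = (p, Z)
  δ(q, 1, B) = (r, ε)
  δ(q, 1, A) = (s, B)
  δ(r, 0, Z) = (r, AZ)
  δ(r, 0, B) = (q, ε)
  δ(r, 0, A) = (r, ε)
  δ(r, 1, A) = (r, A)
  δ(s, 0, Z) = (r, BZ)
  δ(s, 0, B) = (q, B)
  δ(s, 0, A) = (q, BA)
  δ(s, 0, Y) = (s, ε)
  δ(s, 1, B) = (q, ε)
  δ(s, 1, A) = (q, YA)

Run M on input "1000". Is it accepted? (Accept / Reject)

Reject

(p, 1000, Z)
  read 1, top Z: go to s, push YAZ → (s, 000, YAZ)
  read 0, top Y: go to s, push ε → (s, 00, AZ)
  read 0, top A: go to q, push BA → (q, 0, BAZ)
  read 0, top B: go to s, push ε → (s, ε, AZ)
All input consumed; state s ∉ F and no further ε-move applies.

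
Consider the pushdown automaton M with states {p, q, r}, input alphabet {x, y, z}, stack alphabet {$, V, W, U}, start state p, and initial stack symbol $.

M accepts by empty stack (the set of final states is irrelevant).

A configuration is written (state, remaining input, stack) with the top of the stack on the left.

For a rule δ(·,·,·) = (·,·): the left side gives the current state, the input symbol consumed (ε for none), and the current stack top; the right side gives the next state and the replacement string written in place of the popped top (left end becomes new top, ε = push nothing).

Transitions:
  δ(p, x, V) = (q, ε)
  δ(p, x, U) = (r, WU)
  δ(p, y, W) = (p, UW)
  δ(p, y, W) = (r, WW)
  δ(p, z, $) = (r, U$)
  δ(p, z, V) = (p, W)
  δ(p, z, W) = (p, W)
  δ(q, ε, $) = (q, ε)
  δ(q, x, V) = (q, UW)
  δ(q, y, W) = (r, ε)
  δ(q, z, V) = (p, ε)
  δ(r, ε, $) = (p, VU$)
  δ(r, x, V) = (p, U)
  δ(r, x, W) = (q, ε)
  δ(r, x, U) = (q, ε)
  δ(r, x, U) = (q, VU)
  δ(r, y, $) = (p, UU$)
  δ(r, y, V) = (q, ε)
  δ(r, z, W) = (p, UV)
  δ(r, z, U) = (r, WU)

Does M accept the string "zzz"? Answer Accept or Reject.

Reject

No computation consumes all input and empties the stack.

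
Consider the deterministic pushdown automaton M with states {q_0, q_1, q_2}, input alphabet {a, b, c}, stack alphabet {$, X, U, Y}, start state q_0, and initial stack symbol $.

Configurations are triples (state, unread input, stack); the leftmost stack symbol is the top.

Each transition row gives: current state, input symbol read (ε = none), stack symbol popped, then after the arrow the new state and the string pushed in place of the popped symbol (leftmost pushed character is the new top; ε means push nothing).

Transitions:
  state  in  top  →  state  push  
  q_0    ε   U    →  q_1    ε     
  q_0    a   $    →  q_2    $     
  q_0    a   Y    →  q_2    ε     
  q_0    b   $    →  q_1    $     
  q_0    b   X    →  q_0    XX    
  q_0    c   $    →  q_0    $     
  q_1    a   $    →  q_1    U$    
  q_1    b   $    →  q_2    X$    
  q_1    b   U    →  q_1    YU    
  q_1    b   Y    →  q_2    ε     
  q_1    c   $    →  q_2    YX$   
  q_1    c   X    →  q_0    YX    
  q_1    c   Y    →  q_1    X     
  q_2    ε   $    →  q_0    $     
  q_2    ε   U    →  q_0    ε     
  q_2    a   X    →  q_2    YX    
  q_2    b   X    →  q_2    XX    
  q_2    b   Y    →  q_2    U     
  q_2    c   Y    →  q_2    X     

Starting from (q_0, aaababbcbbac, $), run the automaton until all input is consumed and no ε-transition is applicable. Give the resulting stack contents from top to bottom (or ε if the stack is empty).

XX$

(q_0, aaababbcbbac, $) ⊢ (q_2, aababbcbbac, $) ⊢ (q_0, aababbcbbac, $) ⊢ (q_2, ababbcbbac, $) ⊢ (q_0, ababbcbbac, $) ⊢ (q_2, babbcbbac, $) ⊢ (q_0, babbcbbac, $) ⊢ (q_1, abbcbbac, $) ⊢ (q_1, bbcbbac, U$) ⊢ (q_1, bcbbac, YU$) ⊢ (q_2, cbbac, U$) ⊢ (q_0, cbbac, $) ⊢ (q_0, bbac, $) ⊢ (q_1, bac, $) ⊢ (q_2, ac, X$) ⊢ (q_2, c, YX$) ⊢ (q_2, ε, XX$)
All input consumed in state q_2 with stack XX$.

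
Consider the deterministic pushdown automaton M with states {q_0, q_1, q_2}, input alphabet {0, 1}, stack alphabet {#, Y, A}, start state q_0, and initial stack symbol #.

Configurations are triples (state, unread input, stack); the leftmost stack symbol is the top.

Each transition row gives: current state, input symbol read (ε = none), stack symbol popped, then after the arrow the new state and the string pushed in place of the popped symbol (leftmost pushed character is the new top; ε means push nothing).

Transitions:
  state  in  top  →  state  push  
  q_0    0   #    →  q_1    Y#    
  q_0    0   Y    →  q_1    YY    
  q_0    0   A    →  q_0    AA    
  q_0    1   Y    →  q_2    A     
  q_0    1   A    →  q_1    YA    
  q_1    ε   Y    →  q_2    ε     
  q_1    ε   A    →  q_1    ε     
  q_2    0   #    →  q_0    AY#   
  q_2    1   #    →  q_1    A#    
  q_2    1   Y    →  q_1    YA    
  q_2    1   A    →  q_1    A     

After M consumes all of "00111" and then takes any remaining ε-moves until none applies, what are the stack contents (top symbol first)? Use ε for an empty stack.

(q_0, 00111, #) ⊢ (q_1, 0111, Y#) ⊢ (q_2, 0111, #) ⊢ (q_0, 111, AY#) ⊢ (q_1, 11, YAY#) ⊢ (q_2, 11, AY#) ⊢ (q_1, 1, AY#) ⊢ (q_1, 1, Y#) ⊢ (q_2, 1, #) ⊢ (q_1, ε, A#) ⊢ (q_1, ε, #)
All input consumed in state q_1 with stack #.

#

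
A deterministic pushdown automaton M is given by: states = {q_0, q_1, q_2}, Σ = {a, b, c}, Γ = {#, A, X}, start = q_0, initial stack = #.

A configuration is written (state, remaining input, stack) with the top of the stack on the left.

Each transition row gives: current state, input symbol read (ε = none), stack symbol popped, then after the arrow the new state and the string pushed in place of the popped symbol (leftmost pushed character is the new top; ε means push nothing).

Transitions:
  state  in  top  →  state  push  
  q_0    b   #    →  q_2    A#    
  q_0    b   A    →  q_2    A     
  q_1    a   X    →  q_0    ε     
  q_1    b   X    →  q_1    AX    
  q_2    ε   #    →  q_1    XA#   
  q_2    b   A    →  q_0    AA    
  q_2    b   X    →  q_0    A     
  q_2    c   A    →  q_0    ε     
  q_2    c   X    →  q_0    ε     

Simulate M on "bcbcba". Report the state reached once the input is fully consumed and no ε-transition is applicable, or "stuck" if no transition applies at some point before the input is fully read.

stuck

(q_0, bcbcba, #) ⊢ (q_2, cbcba, A#) ⊢ (q_0, bcba, #) ⊢ (q_2, cba, A#) ⊢ (q_0, ba, #) ⊢ (q_2, a, A#)
No transition for (q_2, a, top A); M blocks with input a remaining.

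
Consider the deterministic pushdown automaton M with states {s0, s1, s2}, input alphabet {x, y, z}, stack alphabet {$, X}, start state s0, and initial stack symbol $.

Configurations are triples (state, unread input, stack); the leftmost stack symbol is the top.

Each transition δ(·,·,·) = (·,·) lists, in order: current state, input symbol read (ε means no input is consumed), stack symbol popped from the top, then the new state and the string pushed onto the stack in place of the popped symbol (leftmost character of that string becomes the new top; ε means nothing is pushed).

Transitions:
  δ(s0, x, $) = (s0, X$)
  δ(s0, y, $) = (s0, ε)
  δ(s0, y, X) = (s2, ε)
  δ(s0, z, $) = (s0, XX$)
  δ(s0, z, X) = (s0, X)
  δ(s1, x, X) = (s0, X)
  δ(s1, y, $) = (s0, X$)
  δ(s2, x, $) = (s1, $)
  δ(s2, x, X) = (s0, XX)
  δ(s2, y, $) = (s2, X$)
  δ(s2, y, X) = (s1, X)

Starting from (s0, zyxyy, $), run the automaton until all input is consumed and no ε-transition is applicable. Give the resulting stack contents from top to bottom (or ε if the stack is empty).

X$

(s0, zyxyy, $)
  read z, top $: go to s0, push XX$ → (s0, yxyy, XX$)
  read y, top X: go to s2, push ε → (s2, xyy, X$)
  read x, top X: go to s0, push XX → (s0, yy, XX$)
  read y, top X: go to s2, push ε → (s2, y, X$)
  read y, top X: go to s1, push X → (s1, ε, X$)
All input consumed in state s1 with stack X$.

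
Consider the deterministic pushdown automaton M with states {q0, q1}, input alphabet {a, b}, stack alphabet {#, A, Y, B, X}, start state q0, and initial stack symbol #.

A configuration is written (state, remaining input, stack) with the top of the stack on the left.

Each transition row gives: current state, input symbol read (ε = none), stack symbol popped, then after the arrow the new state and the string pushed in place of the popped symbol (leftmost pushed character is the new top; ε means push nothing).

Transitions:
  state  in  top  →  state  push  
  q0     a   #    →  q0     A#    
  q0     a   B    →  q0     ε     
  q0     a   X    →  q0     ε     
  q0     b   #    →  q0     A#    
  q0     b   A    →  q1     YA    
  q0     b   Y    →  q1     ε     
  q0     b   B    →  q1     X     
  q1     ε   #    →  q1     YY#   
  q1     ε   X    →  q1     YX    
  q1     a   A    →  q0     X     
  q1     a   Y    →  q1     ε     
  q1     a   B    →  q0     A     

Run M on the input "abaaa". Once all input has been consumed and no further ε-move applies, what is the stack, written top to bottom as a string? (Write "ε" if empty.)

(q0, abaaa, #) ⊢ (q0, baaa, A#) ⊢ (q1, aaa, YA#) ⊢ (q1, aa, A#) ⊢ (q0, a, X#) ⊢ (q0, ε, #)
All input consumed in state q0 with stack #.

#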